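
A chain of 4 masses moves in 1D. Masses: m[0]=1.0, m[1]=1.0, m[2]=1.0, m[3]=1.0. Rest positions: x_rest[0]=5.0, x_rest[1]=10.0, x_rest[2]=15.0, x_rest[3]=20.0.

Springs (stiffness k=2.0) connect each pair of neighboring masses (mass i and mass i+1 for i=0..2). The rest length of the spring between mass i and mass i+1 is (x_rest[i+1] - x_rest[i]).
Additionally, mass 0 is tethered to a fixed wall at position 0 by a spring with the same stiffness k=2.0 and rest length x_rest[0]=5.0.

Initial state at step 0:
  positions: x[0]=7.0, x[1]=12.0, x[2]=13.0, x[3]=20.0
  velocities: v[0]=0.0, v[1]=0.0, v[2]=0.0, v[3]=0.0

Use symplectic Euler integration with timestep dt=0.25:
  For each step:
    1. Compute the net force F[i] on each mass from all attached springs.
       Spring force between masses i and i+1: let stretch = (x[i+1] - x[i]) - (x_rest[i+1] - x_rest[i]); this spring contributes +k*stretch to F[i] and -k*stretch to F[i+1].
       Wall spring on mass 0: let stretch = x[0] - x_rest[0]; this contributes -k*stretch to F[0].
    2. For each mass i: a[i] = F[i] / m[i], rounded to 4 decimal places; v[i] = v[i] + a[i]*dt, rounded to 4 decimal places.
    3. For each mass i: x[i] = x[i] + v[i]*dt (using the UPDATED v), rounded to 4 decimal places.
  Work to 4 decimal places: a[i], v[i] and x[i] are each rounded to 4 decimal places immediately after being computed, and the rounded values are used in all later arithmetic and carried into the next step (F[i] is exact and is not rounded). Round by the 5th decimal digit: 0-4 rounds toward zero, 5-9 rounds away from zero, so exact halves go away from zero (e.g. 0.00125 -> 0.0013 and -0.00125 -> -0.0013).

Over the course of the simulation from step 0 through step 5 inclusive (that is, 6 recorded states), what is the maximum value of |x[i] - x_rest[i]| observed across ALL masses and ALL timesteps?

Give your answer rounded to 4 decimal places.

Step 0: x=[7.0000 12.0000 13.0000 20.0000] v=[0.0000 0.0000 0.0000 0.0000]
Step 1: x=[6.7500 11.5000 13.7500 19.7500] v=[-1.0000 -2.0000 3.0000 -1.0000]
Step 2: x=[6.2500 10.6875 14.9688 19.3750] v=[-2.0000 -3.2500 4.8750 -1.5000]
Step 3: x=[5.5234 9.8555 16.2032 19.0742] v=[-2.9063 -3.3281 4.9375 -1.2031]
Step 4: x=[4.6479 9.2754 17.0030 19.0396] v=[-3.5020 -2.3203 3.1992 -0.1386]
Step 5: x=[3.7699 9.0828 17.0914 19.3754] v=[-3.5122 -0.7703 0.3537 1.3431]
Max displacement = 2.0914

Answer: 2.0914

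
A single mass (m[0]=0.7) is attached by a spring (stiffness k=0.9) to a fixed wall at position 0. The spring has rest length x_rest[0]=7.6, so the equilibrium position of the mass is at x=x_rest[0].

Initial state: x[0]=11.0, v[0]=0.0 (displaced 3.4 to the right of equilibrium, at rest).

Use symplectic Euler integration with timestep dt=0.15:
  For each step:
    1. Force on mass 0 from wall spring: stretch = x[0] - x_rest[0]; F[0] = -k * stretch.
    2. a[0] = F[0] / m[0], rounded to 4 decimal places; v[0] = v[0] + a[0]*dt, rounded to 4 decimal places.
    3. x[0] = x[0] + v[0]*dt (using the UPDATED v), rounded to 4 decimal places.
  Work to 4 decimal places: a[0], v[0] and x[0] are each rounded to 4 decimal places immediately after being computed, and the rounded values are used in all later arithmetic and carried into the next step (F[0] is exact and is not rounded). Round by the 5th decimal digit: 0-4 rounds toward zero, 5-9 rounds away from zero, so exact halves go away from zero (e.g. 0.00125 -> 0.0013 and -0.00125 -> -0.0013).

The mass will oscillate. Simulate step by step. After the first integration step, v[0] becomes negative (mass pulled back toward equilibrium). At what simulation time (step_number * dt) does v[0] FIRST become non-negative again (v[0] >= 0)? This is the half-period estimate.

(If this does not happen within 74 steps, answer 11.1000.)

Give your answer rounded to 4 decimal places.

Answer: 2.8500

Derivation:
Step 0: x=[11.0000] v=[0.0000]
Step 1: x=[10.9016] v=[-0.6557]
Step 2: x=[10.7077] v=[-1.2924]
Step 3: x=[10.4239] v=[-1.8917]
Step 4: x=[10.0585] v=[-2.4363]
Step 5: x=[9.6219] v=[-2.9104]
Step 6: x=[9.1269] v=[-3.3003]
Step 7: x=[8.5877] v=[-3.5948]
Step 8: x=[8.0199] v=[-3.7853]
Step 9: x=[7.4400] v=[-3.8663]
Step 10: x=[6.8647] v=[-3.8354]
Step 11: x=[6.3107] v=[-3.6936]
Step 12: x=[5.7940] v=[-3.4449]
Step 13: x=[5.3295] v=[-3.0966]
Step 14: x=[4.9307] v=[-2.6587]
Step 15: x=[4.6091] v=[-2.1439]
Step 16: x=[4.3740] v=[-1.5671]
Step 17: x=[4.2323] v=[-0.9449]
Step 18: x=[4.1880] v=[-0.2954]
Step 19: x=[4.2424] v=[0.3626]
First v>=0 after going negative at step 19, time=2.8500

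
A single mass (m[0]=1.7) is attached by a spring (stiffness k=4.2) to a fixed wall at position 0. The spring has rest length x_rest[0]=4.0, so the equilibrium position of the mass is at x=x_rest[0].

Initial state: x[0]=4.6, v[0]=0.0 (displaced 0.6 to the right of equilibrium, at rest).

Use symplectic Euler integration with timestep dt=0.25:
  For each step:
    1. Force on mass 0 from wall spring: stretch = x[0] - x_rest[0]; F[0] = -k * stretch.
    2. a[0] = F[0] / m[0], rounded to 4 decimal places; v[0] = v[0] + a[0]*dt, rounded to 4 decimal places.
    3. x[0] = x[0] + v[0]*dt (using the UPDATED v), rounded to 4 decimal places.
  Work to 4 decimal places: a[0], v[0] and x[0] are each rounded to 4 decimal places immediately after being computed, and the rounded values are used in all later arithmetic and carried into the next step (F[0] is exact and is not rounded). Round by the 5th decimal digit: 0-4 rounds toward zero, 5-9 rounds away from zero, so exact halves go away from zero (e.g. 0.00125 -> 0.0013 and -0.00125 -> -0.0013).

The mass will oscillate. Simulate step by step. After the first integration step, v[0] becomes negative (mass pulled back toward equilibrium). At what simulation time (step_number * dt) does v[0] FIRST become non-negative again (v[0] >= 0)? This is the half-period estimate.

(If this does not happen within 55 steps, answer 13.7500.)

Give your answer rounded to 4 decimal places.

Answer: 2.0000

Derivation:
Step 0: x=[4.6000] v=[0.0000]
Step 1: x=[4.5074] v=[-0.3706]
Step 2: x=[4.3364] v=[-0.6840]
Step 3: x=[4.1135] v=[-0.8918]
Step 4: x=[3.8730] v=[-0.9619]
Step 5: x=[3.6521] v=[-0.8835]
Step 6: x=[3.4850] v=[-0.6686]
Step 7: x=[3.3974] v=[-0.3505]
Step 8: x=[3.4028] v=[0.0217]
First v>=0 after going negative at step 8, time=2.0000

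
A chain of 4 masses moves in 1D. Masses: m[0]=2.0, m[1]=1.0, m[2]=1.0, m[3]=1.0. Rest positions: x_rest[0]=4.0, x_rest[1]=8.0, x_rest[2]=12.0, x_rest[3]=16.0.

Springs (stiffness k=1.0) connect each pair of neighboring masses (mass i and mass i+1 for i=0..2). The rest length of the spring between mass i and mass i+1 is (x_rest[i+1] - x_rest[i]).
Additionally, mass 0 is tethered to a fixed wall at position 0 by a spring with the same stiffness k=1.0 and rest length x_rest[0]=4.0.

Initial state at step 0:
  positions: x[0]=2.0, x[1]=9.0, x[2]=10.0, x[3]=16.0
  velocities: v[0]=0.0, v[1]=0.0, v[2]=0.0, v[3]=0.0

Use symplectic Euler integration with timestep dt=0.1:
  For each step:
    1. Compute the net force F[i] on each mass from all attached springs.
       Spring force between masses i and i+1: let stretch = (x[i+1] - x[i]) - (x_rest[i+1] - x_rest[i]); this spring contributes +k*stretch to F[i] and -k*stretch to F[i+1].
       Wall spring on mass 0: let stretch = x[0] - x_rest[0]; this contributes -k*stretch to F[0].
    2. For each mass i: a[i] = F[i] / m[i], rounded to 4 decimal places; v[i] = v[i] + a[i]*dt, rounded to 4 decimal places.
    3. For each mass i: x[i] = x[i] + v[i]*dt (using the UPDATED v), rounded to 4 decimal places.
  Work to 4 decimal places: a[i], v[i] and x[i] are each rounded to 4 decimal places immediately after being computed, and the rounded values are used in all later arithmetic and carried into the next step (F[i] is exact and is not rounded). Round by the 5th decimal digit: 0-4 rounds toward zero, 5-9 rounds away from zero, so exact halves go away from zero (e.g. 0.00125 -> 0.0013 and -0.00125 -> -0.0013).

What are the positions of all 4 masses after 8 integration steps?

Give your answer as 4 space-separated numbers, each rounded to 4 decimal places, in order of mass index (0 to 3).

Step 0: x=[2.0000 9.0000 10.0000 16.0000] v=[0.0000 0.0000 0.0000 0.0000]
Step 1: x=[2.0250 8.9400 10.0500 15.9800] v=[0.2500 -0.6000 0.5000 -0.2000]
Step 2: x=[2.0745 8.8220 10.1482 15.9407] v=[0.4945 -1.1805 0.9820 -0.3930]
Step 3: x=[2.1473 8.6497 10.2911 15.8835] v=[0.7282 -1.7226 1.4286 -0.5723]
Step 4: x=[2.2419 8.4288 10.4735 15.8104] v=[0.9460 -2.2087 1.8237 -0.7315]
Step 5: x=[2.3562 8.1665 10.6888 15.7239] v=[1.1433 -2.6229 2.1529 -0.8652]
Step 6: x=[2.4878 7.8713 10.9292 15.6270] v=[1.3160 -2.9517 2.4042 -0.9687]
Step 7: x=[2.6339 7.5529 11.1860 15.5232] v=[1.4608 -3.1843 2.5682 -1.0385]
Step 8: x=[2.7914 7.2216 11.4499 15.4160] v=[1.5751 -3.3129 2.6386 -1.0722]

Answer: 2.7914 7.2216 11.4499 15.4160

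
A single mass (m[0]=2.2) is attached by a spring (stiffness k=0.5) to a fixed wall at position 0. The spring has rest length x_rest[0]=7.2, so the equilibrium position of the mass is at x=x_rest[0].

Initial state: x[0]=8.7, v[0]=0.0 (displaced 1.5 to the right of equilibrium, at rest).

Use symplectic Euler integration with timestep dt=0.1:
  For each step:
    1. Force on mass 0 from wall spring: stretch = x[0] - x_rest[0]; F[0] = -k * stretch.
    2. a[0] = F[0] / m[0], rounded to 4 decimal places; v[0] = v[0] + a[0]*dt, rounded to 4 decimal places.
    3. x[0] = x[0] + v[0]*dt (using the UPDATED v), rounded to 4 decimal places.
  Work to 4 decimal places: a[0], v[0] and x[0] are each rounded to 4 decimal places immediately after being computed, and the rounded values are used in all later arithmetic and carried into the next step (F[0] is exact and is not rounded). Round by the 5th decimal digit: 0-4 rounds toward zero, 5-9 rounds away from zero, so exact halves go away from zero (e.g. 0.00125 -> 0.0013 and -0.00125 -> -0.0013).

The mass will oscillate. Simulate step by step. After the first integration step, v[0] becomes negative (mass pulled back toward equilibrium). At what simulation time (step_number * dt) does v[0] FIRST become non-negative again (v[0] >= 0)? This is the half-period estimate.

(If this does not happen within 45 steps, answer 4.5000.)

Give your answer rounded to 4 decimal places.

Step 0: x=[8.7000] v=[0.0000]
Step 1: x=[8.6966] v=[-0.0341]
Step 2: x=[8.6898] v=[-0.0681]
Step 3: x=[8.6796] v=[-0.1020]
Step 4: x=[8.6660] v=[-0.1356]
Step 5: x=[8.6491] v=[-0.1689]
Step 6: x=[8.6289] v=[-0.2018]
Step 7: x=[8.6055] v=[-0.2343]
Step 8: x=[8.5789] v=[-0.2662]
Step 9: x=[8.5492] v=[-0.2975]
Step 10: x=[8.5164] v=[-0.3282]
Step 11: x=[8.4806] v=[-0.3581]
Step 12: x=[8.4419] v=[-0.3872]
Step 13: x=[8.4004] v=[-0.4154]
Step 14: x=[8.3561] v=[-0.4427]
Step 15: x=[8.3092] v=[-0.4690]
Step 16: x=[8.2598] v=[-0.4942]
Step 17: x=[8.2080] v=[-0.5183]
Step 18: x=[8.1539] v=[-0.5412]
Step 19: x=[8.0976] v=[-0.5629]
Step 20: x=[8.0393] v=[-0.5833]
Step 21: x=[7.9791] v=[-0.6024]
Step 22: x=[7.9171] v=[-0.6201]
Step 23: x=[7.8535] v=[-0.6364]
Step 24: x=[7.7884] v=[-0.6513]
Step 25: x=[7.7219] v=[-0.6647]
Step 26: x=[7.6542] v=[-0.6766]
Step 27: x=[7.5855] v=[-0.6869]
Step 28: x=[7.5159] v=[-0.6957]
Step 29: x=[7.4456] v=[-0.7029]
Step 30: x=[7.3748] v=[-0.7085]
Step 31: x=[7.3036] v=[-0.7125]
Step 32: x=[7.2321] v=[-0.7149]
Step 33: x=[7.1605] v=[-0.7156]
Step 34: x=[7.0890] v=[-0.7147]
Step 35: x=[7.0178] v=[-0.7122]
Step 36: x=[6.9470] v=[-0.7081]
Step 37: x=[6.8768] v=[-0.7024]
Step 38: x=[6.8073] v=[-0.6951]
Step 39: x=[6.7387] v=[-0.6862]
Step 40: x=[6.6711] v=[-0.6757]
Step 41: x=[6.6047] v=[-0.6637]
Step 42: x=[6.5397] v=[-0.6502]
Step 43: x=[6.4762] v=[-0.6352]
Step 44: x=[6.4143] v=[-0.6188]
Step 45: x=[6.3542] v=[-0.6009]
v[0] did not become non-negative within 45 steps; using fallback time=4.5000

Answer: 4.5000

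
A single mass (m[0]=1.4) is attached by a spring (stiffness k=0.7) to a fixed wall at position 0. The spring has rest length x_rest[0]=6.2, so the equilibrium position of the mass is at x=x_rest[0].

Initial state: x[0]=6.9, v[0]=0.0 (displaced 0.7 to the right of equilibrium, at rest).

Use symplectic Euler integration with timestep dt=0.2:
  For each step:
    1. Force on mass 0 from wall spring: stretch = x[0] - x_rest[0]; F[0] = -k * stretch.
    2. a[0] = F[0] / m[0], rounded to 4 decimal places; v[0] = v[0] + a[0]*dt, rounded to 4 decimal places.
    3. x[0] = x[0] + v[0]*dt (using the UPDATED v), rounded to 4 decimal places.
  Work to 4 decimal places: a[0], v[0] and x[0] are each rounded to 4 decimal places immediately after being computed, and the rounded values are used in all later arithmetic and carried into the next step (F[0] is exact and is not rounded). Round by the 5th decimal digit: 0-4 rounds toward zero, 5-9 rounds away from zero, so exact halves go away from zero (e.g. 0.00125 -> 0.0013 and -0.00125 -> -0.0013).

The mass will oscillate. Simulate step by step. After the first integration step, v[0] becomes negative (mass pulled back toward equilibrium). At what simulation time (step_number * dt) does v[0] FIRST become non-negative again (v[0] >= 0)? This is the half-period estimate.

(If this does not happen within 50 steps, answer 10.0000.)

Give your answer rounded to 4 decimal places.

Step 0: x=[6.9000] v=[0.0000]
Step 1: x=[6.8860] v=[-0.0700]
Step 2: x=[6.8583] v=[-0.1386]
Step 3: x=[6.8174] v=[-0.2044]
Step 4: x=[6.7642] v=[-0.2661]
Step 5: x=[6.6997] v=[-0.3225]
Step 6: x=[6.6252] v=[-0.3725]
Step 7: x=[6.5422] v=[-0.4150]
Step 8: x=[6.4524] v=[-0.4492]
Step 9: x=[6.3575] v=[-0.4744]
Step 10: x=[6.2595] v=[-0.4902]
Step 11: x=[6.1603] v=[-0.4962]
Step 12: x=[6.0619] v=[-0.4922]
Step 13: x=[5.9662] v=[-0.4784]
Step 14: x=[5.8752] v=[-0.4550]
Step 15: x=[5.7907] v=[-0.4225]
Step 16: x=[5.7144] v=[-0.3816]
Step 17: x=[5.6478] v=[-0.3330]
Step 18: x=[5.5922] v=[-0.2778]
Step 19: x=[5.5488] v=[-0.2170]
Step 20: x=[5.5184] v=[-0.1519]
Step 21: x=[5.5017] v=[-0.0837]
Step 22: x=[5.4989] v=[-0.0139]
Step 23: x=[5.5101] v=[0.0562]
First v>=0 after going negative at step 23, time=4.6000

Answer: 4.6000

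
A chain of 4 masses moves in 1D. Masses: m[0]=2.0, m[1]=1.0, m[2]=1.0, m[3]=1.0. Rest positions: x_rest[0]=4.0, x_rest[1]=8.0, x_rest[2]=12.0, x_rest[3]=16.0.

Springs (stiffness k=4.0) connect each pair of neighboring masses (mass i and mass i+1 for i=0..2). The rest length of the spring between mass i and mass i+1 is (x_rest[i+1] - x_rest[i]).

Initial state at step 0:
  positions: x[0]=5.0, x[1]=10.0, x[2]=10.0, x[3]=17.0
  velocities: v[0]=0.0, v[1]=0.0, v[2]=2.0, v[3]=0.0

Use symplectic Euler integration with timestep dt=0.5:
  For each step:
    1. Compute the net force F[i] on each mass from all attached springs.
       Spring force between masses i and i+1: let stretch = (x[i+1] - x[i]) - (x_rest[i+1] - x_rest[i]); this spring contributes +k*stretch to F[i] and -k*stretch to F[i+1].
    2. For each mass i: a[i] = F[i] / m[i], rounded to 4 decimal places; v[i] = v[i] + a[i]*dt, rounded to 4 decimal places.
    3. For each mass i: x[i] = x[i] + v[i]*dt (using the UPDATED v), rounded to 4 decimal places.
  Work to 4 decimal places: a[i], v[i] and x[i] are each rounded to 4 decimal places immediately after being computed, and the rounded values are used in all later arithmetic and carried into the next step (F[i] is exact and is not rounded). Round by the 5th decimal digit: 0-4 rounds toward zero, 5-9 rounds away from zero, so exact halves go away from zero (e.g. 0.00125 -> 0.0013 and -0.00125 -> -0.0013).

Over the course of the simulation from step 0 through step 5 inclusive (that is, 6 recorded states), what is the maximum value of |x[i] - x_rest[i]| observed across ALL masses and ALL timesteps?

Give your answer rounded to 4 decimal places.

Answer: 6.4375

Derivation:
Step 0: x=[5.0000 10.0000 10.0000 17.0000] v=[0.0000 0.0000 2.0000 0.0000]
Step 1: x=[5.5000 5.0000 18.0000 14.0000] v=[1.0000 -10.0000 16.0000 -6.0000]
Step 2: x=[3.7500 13.5000 9.0000 19.0000] v=[-3.5000 17.0000 -18.0000 10.0000]
Step 3: x=[4.8750 7.7500 14.5000 18.0000] v=[2.2500 -11.5000 11.0000 -2.0000]
Step 4: x=[5.4375 5.8750 16.7500 17.5000] v=[1.1250 -3.7500 4.5000 -1.0000]
Step 5: x=[4.2188 14.4375 8.8750 20.2500] v=[-2.4375 17.1250 -15.7500 5.5000]
Max displacement = 6.4375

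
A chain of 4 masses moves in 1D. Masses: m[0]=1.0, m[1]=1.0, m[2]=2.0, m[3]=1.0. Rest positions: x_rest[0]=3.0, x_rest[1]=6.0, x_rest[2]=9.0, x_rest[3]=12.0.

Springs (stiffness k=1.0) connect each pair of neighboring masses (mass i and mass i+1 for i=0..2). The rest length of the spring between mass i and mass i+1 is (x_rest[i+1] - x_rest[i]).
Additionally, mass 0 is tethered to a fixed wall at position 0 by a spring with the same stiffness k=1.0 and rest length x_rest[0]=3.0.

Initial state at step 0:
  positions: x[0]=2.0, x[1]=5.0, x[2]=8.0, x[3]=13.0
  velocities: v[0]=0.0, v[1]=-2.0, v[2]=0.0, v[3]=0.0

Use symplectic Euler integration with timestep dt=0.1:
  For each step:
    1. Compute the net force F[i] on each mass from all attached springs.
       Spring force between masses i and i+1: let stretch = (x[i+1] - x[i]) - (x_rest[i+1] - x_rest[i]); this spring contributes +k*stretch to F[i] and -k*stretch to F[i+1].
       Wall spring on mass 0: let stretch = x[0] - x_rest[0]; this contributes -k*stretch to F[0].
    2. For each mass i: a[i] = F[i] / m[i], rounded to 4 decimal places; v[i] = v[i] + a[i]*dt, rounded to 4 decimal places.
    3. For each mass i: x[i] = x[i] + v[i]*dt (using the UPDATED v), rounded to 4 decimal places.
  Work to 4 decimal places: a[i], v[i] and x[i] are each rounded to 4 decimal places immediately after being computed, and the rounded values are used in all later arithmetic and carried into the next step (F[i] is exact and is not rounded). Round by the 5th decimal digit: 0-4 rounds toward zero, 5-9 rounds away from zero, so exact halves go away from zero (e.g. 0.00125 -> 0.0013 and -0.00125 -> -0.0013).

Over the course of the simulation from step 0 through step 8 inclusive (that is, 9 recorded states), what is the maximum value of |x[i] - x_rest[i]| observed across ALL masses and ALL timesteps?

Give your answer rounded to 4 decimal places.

Answer: 2.2522

Derivation:
Step 0: x=[2.0000 5.0000 8.0000 13.0000] v=[0.0000 -2.0000 0.0000 0.0000]
Step 1: x=[2.0100 4.8000 8.0100 12.9800] v=[0.1000 -2.0000 0.1000 -0.2000]
Step 2: x=[2.0278 4.6042 8.0288 12.9403] v=[0.1780 -1.9580 0.1880 -0.3970]
Step 3: x=[2.0511 4.4169 8.0550 12.8815] v=[0.2329 -1.8732 0.2624 -0.5882]
Step 4: x=[2.0775 4.2423 8.0872 12.8044] v=[0.2644 -1.7460 0.3218 -0.7709]
Step 5: x=[2.1048 4.0845 8.1237 12.7101] v=[0.2731 -1.5780 0.3654 -0.9426]
Step 6: x=[2.1309 3.9473 8.1630 12.6000] v=[0.2606 -1.3721 0.3928 -1.1012]
Step 7: x=[2.1538 3.8341 8.2034 12.4755] v=[0.2292 -1.1322 0.4039 -1.2449]
Step 8: x=[2.1720 3.7478 8.2433 12.3383] v=[0.1819 -0.8633 0.3990 -1.3721]
Max displacement = 2.2522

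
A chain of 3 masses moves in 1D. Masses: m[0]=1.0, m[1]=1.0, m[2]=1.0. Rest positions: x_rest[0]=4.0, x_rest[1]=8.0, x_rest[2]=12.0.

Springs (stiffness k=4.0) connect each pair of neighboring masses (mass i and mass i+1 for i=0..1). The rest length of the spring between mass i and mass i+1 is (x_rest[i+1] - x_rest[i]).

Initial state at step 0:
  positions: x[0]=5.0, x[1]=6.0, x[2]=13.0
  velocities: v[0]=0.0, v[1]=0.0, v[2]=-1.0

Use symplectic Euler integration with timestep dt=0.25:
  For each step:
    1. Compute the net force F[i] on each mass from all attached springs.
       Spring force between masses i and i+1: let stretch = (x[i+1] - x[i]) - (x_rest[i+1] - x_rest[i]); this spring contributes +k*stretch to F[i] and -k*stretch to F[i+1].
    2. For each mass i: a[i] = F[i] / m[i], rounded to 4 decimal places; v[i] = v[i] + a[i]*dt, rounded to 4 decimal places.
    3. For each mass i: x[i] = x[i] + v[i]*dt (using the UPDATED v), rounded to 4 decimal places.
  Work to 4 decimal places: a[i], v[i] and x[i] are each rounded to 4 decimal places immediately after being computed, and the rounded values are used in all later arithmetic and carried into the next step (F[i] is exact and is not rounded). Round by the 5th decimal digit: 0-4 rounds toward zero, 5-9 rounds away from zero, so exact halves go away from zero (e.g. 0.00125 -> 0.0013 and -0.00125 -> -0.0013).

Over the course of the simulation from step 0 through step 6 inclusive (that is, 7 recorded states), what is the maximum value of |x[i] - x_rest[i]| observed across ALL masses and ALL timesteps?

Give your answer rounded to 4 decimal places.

Answer: 2.5710

Derivation:
Step 0: x=[5.0000 6.0000 13.0000] v=[0.0000 0.0000 -1.0000]
Step 1: x=[4.2500 7.5000 12.0000] v=[-3.0000 6.0000 -4.0000]
Step 2: x=[3.3125 9.3125 10.8750] v=[-3.7500 7.2500 -4.5000]
Step 3: x=[2.8750 10.0156 10.3594] v=[-1.7500 2.8125 -2.0625]
Step 4: x=[3.2227 9.0195 10.7578] v=[1.3906 -3.9843 1.5937]
Step 5: x=[4.0196 7.0088 11.7217] v=[3.1874 -8.0428 3.8554]
Step 6: x=[4.5638 5.4290 12.5073] v=[2.1766 -6.3191 3.1425]
Max displacement = 2.5710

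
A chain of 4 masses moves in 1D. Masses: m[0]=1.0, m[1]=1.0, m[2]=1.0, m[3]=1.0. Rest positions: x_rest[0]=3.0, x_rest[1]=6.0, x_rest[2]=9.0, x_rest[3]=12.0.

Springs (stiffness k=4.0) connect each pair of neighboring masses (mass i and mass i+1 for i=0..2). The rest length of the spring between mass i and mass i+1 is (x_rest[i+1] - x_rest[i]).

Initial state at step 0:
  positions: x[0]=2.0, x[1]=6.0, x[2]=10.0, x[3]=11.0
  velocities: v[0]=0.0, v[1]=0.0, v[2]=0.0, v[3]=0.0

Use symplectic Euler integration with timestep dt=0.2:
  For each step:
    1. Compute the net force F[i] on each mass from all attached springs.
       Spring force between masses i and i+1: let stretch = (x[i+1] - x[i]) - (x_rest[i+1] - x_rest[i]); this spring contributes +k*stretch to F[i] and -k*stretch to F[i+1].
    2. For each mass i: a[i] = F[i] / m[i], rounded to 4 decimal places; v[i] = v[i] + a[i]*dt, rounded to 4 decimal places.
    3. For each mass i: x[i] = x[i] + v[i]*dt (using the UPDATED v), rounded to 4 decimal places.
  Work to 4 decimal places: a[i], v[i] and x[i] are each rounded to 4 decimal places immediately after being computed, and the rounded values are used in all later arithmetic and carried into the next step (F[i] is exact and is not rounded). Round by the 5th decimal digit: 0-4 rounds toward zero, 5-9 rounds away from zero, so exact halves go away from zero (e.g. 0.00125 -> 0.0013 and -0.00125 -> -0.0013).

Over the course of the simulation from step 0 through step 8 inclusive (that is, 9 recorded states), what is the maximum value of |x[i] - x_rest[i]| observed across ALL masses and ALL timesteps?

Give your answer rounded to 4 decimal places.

Answer: 1.3416

Derivation:
Step 0: x=[2.0000 6.0000 10.0000 11.0000] v=[0.0000 0.0000 0.0000 0.0000]
Step 1: x=[2.1600 6.0000 9.5200 11.3200] v=[0.8000 0.0000 -2.4000 1.6000]
Step 2: x=[2.4544 5.9488 8.7648 11.8320] v=[1.4720 -0.2560 -3.7760 2.5600]
Step 3: x=[2.8279 5.7891 8.0498 12.3332] v=[1.8675 -0.7987 -3.5750 2.5062]
Step 4: x=[3.1952 5.5173 7.6584 12.6291] v=[1.8365 -1.3591 -1.9568 1.4795]
Step 5: x=[3.4540 5.2165 7.7198 12.6097] v=[1.2942 -1.5039 0.3069 -0.0971]
Step 6: x=[3.5148 5.0342 8.1630 12.2879] v=[0.3042 -0.9113 2.2162 -1.6090]
Step 7: x=[3.3387 5.1094 8.7656 11.7861] v=[-0.8803 0.3762 3.0131 -2.5089]
Step 8: x=[2.9660 5.4863 9.2665 11.2810] v=[-1.8637 1.8846 2.5045 -2.5253]
Max displacement = 1.3416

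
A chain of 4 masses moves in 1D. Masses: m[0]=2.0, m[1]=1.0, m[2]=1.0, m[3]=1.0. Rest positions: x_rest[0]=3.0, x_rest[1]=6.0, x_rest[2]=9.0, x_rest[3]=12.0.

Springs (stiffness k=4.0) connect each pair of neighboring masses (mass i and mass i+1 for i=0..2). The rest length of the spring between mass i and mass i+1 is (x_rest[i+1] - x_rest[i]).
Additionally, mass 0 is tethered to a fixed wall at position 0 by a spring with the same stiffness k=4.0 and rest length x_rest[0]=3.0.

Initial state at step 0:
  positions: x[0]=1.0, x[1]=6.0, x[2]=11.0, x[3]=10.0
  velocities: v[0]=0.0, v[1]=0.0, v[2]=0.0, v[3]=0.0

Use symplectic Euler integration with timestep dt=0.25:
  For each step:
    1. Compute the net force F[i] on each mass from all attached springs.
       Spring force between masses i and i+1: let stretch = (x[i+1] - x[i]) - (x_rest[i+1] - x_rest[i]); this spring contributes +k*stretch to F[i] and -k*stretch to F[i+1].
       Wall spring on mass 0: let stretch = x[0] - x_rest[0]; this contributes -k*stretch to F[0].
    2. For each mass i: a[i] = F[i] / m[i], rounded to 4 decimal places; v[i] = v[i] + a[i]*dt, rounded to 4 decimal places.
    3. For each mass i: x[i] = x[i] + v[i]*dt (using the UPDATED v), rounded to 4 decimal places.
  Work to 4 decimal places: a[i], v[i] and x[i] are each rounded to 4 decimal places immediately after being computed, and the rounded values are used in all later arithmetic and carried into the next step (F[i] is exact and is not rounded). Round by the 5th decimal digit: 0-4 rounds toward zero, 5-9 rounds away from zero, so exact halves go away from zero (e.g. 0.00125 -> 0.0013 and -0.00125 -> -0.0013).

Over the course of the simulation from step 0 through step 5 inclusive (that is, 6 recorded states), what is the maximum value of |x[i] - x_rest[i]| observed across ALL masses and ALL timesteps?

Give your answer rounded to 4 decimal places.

Answer: 2.7187

Derivation:
Step 0: x=[1.0000 6.0000 11.0000 10.0000] v=[0.0000 0.0000 0.0000 0.0000]
Step 1: x=[1.5000 6.0000 9.5000 11.0000] v=[2.0000 0.0000 -6.0000 4.0000]
Step 2: x=[2.3750 5.7500 7.5000 12.3750] v=[3.5000 -1.0000 -8.0000 5.5000]
Step 3: x=[3.3750 5.0938 6.2813 13.2813] v=[4.0000 -2.6250 -4.8750 3.6250]
Step 4: x=[4.1680 4.3047 6.5157 13.1876] v=[3.1719 -3.1563 0.9375 -0.3750]
Step 5: x=[4.4571 4.0342 7.8653 12.1759] v=[1.1563 -1.0820 5.3984 -4.0469]
Max displacement = 2.7187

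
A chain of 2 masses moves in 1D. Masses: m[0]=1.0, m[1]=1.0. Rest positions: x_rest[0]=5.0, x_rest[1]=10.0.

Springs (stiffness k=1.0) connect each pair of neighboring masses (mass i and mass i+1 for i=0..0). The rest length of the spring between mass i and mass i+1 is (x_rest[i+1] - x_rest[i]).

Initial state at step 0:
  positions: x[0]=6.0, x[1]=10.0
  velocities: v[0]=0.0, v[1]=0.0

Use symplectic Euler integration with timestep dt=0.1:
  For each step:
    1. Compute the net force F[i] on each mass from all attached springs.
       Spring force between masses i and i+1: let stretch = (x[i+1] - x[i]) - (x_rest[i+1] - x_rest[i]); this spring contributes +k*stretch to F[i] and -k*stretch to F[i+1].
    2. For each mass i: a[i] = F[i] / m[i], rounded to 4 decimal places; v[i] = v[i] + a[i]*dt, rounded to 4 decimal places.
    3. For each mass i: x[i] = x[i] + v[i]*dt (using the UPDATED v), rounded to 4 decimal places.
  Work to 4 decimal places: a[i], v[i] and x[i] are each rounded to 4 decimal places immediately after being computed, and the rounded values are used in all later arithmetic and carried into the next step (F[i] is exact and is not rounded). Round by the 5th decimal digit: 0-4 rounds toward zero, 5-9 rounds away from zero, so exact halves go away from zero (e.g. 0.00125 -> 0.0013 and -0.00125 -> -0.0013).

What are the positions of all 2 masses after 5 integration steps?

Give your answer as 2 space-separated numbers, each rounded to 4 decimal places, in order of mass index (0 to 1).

Answer: 5.8569 10.1431

Derivation:
Step 0: x=[6.0000 10.0000] v=[0.0000 0.0000]
Step 1: x=[5.9900 10.0100] v=[-0.1000 0.1000]
Step 2: x=[5.9702 10.0298] v=[-0.1980 0.1980]
Step 3: x=[5.9410 10.0590] v=[-0.2920 0.2920]
Step 4: x=[5.9030 10.0970] v=[-0.3802 0.3802]
Step 5: x=[5.8569 10.1431] v=[-0.4608 0.4608]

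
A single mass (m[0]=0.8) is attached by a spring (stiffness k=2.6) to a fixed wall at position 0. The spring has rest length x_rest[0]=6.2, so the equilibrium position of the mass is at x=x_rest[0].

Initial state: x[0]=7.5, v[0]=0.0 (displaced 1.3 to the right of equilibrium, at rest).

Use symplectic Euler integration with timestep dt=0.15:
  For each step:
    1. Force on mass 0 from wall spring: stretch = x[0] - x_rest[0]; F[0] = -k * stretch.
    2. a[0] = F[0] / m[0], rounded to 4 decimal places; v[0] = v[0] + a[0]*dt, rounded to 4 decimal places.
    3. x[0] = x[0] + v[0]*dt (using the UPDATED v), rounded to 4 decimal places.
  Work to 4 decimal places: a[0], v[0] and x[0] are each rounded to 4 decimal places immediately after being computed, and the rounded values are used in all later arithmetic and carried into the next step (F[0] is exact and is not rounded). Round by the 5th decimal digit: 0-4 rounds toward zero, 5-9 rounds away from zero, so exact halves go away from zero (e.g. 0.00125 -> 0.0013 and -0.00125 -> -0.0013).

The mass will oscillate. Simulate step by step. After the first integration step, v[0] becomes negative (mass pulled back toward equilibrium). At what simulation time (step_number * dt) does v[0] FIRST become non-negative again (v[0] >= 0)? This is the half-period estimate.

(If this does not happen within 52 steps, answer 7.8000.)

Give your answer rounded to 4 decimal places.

Answer: 1.8000

Derivation:
Step 0: x=[7.5000] v=[0.0000]
Step 1: x=[7.4049] v=[-0.6338]
Step 2: x=[7.2217] v=[-1.2212]
Step 3: x=[6.9638] v=[-1.7193]
Step 4: x=[6.6500] v=[-2.0917]
Step 5: x=[6.3033] v=[-2.3111]
Step 6: x=[5.9491] v=[-2.3615]
Step 7: x=[5.6132] v=[-2.2392]
Step 8: x=[5.3202] v=[-1.9531]
Step 9: x=[5.0916] v=[-1.5242]
Step 10: x=[4.9440] v=[-0.9839]
Step 11: x=[4.8883] v=[-0.3716]
Step 12: x=[4.9285] v=[0.2679]
First v>=0 after going negative at step 12, time=1.8000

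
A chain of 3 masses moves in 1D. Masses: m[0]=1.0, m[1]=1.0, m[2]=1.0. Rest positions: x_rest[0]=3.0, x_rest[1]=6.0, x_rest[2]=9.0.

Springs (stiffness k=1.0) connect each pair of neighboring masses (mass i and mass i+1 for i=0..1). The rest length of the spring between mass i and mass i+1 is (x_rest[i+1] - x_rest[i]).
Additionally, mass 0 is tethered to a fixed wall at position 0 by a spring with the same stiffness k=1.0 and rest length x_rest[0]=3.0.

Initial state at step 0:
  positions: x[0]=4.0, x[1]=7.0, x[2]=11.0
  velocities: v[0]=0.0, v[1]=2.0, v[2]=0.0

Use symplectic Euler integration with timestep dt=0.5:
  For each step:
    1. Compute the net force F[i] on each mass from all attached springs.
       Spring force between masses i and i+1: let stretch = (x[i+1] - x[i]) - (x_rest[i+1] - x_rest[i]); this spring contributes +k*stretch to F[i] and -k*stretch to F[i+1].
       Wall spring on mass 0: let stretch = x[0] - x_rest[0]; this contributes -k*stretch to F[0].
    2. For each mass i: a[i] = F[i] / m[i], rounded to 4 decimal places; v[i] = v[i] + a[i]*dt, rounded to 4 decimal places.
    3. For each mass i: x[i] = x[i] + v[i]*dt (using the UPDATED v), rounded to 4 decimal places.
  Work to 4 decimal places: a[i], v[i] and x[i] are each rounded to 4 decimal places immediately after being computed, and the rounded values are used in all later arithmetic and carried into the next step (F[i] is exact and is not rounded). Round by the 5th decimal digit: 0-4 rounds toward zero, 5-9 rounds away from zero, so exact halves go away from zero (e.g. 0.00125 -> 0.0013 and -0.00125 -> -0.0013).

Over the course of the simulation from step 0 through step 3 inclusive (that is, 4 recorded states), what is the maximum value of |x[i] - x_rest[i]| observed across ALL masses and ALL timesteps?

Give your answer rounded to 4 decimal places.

Answer: 3.0000

Derivation:
Step 0: x=[4.0000 7.0000 11.0000] v=[0.0000 2.0000 0.0000]
Step 1: x=[3.7500 8.2500 10.7500] v=[-0.5000 2.5000 -0.5000]
Step 2: x=[3.6875 9.0000 10.6250] v=[-0.1250 1.5000 -0.2500]
Step 3: x=[4.0313 8.8281 10.8438] v=[0.6875 -0.3438 0.4375]
Max displacement = 3.0000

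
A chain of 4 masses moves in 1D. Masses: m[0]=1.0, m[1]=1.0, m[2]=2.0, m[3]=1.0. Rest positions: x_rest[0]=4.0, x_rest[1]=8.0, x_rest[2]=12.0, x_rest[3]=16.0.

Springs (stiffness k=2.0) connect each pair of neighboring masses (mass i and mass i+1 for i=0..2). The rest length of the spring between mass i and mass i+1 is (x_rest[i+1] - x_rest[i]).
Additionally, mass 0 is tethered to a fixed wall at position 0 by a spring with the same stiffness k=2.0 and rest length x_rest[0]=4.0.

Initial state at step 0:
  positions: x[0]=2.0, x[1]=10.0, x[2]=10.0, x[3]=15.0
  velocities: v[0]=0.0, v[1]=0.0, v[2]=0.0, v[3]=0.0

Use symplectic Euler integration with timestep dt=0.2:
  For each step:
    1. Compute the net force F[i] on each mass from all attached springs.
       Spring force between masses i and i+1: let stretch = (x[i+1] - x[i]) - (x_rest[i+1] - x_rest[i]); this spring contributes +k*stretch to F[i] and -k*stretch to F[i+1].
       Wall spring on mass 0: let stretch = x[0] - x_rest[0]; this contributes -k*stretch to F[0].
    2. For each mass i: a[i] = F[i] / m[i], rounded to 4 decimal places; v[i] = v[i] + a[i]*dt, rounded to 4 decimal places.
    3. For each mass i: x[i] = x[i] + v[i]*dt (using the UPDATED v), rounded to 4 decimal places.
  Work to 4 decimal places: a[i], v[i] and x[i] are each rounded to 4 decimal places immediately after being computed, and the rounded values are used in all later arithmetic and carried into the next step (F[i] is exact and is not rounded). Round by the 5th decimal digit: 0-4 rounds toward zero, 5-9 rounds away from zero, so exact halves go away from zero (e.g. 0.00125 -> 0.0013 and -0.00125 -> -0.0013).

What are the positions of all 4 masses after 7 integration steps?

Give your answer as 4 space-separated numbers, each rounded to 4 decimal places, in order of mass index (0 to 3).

Step 0: x=[2.0000 10.0000 10.0000 15.0000] v=[0.0000 0.0000 0.0000 0.0000]
Step 1: x=[2.4800 9.3600 10.2000 14.9200] v=[2.4000 -3.2000 1.0000 -0.4000]
Step 2: x=[3.3120 8.2368 10.5552 14.7824] v=[4.1600 -5.6160 1.7760 -0.6880]
Step 3: x=[4.2730 6.9051 10.9868 14.6266] v=[4.8051 -6.6586 2.1578 -0.7789]
Step 4: x=[5.1027 5.6893 11.4007 14.4996] v=[4.1487 -6.0788 2.0694 -0.6348]
Step 5: x=[5.5712 4.8835 11.7101 14.4447] v=[2.3423 -4.0289 1.5469 -0.2744]
Step 6: x=[5.5389 4.6789 11.8558 14.4911] v=[-0.1613 -1.0232 0.7285 0.2318]
Step 7: x=[4.9947 5.1172 11.8198 14.6466] v=[-2.7209 2.1916 -0.1798 0.7777]

Answer: 4.9947 5.1172 11.8198 14.6466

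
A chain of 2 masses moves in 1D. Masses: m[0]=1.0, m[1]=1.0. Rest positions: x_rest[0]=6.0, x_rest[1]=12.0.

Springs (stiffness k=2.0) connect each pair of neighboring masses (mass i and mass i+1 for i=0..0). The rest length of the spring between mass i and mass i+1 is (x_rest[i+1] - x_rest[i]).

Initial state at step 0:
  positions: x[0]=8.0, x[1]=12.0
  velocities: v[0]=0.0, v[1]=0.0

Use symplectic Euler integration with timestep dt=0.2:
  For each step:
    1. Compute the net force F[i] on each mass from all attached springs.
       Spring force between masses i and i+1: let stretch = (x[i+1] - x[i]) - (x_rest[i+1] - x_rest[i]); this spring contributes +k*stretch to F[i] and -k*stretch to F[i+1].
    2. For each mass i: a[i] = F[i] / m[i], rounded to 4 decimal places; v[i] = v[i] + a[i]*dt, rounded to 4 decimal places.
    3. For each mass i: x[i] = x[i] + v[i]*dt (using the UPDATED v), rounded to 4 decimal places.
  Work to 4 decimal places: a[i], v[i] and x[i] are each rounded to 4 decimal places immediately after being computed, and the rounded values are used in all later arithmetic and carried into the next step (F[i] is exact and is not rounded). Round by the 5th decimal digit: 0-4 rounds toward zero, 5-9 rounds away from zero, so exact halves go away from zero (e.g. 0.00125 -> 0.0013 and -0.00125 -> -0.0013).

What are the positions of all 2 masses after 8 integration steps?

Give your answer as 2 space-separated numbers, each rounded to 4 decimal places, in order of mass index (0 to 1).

Answer: 6.0196 13.9804

Derivation:
Step 0: x=[8.0000 12.0000] v=[0.0000 0.0000]
Step 1: x=[7.8400 12.1600] v=[-0.8000 0.8000]
Step 2: x=[7.5456 12.4544] v=[-1.4720 1.4720]
Step 3: x=[7.1639 12.8361] v=[-1.9085 1.9085]
Step 4: x=[6.7560 13.2440] v=[-2.0396 2.0396]
Step 5: x=[6.3871 13.6129] v=[-1.8444 1.8444]
Step 6: x=[6.1163 13.8837] v=[-1.3541 1.3541]
Step 7: x=[5.9869 14.0131] v=[-0.6471 0.6471]
Step 8: x=[6.0196 13.9804] v=[0.1634 -0.1634]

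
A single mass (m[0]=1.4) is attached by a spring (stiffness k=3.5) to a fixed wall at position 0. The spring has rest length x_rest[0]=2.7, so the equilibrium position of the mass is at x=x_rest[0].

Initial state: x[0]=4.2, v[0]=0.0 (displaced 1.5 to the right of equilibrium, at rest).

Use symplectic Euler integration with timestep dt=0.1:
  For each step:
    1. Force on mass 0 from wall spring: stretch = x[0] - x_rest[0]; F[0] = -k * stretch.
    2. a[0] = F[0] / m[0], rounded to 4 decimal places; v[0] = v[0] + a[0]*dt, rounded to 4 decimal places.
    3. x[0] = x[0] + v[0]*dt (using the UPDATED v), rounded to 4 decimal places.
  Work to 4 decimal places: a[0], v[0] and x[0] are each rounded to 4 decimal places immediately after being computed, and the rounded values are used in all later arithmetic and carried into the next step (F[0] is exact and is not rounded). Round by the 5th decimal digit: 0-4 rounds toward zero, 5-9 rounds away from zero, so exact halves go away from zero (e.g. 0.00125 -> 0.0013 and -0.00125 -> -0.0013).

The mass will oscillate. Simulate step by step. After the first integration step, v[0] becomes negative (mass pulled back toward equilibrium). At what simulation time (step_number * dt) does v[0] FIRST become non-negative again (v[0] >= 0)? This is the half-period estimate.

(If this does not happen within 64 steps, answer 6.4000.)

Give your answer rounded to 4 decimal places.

Answer: 2.0000

Derivation:
Step 0: x=[4.2000] v=[0.0000]
Step 1: x=[4.1625] v=[-0.3750]
Step 2: x=[4.0884] v=[-0.7406]
Step 3: x=[3.9796] v=[-1.0877]
Step 4: x=[3.8388] v=[-1.4076]
Step 5: x=[3.6696] v=[-1.6923]
Step 6: x=[3.4761] v=[-1.9347]
Step 7: x=[3.2632] v=[-2.1287]
Step 8: x=[3.0363] v=[-2.2695]
Step 9: x=[2.8009] v=[-2.3536]
Step 10: x=[2.5630] v=[-2.3788]
Step 11: x=[2.3285] v=[-2.3446]
Step 12: x=[2.1033] v=[-2.2517]
Step 13: x=[1.8931] v=[-2.1025]
Step 14: x=[1.7030] v=[-1.9008]
Step 15: x=[1.5378] v=[-1.6516]
Step 16: x=[1.4017] v=[-1.3611]
Step 17: x=[1.2981] v=[-1.0365]
Step 18: x=[1.2295] v=[-0.6860]
Step 19: x=[1.1977] v=[-0.3184]
Step 20: x=[1.2034] v=[0.0572]
First v>=0 after going negative at step 20, time=2.0000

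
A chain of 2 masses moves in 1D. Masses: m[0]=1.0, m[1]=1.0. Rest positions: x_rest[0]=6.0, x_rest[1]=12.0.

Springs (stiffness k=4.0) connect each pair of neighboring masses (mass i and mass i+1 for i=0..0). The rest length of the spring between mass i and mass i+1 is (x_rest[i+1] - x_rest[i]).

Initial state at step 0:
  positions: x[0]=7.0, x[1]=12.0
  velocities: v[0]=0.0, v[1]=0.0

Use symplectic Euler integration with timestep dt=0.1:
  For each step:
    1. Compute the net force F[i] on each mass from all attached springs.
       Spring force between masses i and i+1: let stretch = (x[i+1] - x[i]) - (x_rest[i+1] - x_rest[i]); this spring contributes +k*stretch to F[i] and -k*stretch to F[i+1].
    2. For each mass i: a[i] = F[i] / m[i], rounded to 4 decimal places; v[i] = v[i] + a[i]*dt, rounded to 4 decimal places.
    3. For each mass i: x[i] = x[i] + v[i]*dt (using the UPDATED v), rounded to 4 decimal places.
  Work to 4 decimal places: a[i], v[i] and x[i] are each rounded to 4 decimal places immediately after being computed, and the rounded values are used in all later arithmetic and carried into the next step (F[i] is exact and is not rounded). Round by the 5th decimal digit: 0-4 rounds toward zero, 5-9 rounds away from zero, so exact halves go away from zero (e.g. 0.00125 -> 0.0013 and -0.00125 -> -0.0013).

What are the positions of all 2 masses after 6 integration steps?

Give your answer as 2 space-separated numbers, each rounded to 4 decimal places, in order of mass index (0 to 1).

Answer: 6.3634 12.6366

Derivation:
Step 0: x=[7.0000 12.0000] v=[0.0000 0.0000]
Step 1: x=[6.9600 12.0400] v=[-0.4000 0.4000]
Step 2: x=[6.8832 12.1168] v=[-0.7680 0.7680]
Step 3: x=[6.7757 12.2243] v=[-1.0746 1.0746]
Step 4: x=[6.6462 12.3538] v=[-1.2952 1.2952]
Step 5: x=[6.5050 12.4950] v=[-1.4122 1.4122]
Step 6: x=[6.3634 12.6366] v=[-1.4162 1.4162]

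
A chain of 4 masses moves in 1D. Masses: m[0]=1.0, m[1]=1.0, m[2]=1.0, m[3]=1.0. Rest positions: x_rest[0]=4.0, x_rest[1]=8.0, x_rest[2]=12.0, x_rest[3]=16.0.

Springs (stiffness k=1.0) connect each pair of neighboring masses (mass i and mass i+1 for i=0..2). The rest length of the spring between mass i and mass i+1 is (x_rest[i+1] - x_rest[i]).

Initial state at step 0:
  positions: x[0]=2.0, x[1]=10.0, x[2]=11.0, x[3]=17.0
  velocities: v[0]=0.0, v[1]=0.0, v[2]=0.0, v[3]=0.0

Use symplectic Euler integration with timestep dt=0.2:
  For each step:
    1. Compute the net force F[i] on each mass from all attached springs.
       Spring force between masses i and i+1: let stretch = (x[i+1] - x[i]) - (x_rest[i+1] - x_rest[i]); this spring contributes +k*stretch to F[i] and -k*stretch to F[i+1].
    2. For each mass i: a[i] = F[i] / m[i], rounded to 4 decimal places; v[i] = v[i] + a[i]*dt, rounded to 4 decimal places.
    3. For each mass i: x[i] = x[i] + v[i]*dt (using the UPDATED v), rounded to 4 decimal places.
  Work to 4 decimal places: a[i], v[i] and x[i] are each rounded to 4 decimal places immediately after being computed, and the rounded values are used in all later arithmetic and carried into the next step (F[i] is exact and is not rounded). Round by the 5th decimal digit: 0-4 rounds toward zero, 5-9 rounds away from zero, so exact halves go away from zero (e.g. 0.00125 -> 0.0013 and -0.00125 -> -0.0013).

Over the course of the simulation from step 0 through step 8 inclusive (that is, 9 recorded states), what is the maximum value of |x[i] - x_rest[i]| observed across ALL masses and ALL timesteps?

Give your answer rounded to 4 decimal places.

Answer: 2.3012

Derivation:
Step 0: x=[2.0000 10.0000 11.0000 17.0000] v=[0.0000 0.0000 0.0000 0.0000]
Step 1: x=[2.1600 9.7200 11.2000 16.9200] v=[0.8000 -1.4000 1.0000 -0.4000]
Step 2: x=[2.4624 9.1968 11.5696 16.7712] v=[1.5120 -2.6160 1.8480 -0.7440]
Step 3: x=[2.8742 8.4991 12.0524 16.5743] v=[2.0589 -3.4883 2.4138 -0.9843]
Step 4: x=[3.3510 7.7186 12.5739 16.3566] v=[2.3839 -3.9026 2.6075 -1.0887]
Step 5: x=[3.8425 6.9576 13.0525 16.1476] v=[2.4574 -3.8051 2.3930 -1.0452]
Step 6: x=[4.2986 6.3158 13.4111 15.9748] v=[2.2804 -3.2091 1.7930 -0.8642]
Step 7: x=[4.6754 5.8771 13.5884 15.8594] v=[1.8838 -2.1935 0.8867 -0.5769]
Step 8: x=[4.9402 5.6988 13.5481 15.8132] v=[1.3241 -0.8916 -0.2014 -0.2311]
Max displacement = 2.3012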